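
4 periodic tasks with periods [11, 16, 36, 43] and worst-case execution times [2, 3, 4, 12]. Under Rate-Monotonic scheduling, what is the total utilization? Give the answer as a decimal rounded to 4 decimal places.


Compute individual utilizations (exact fractions):
  Task 1: C/T = 2/11 (approx. 0.1818)
  Task 2: C/T = 3/16 (approx. 0.1875)
  Task 3: C/T = 4/36 = 1/9 (approx. 0.1111)
  Task 4: C/T = 12/43 (approx. 0.2791)
Total utilization U = 2/11 + 3/16 + 1/9 + 12/43 = 51731/68112
Rounded to 4 decimal places: U = 0.7595
RM (Liu & Layland) bound for 4 tasks = 0.756828; compare with U = 51731/68112 (approx. 0.759499)
bound < U <= 1, so the RM sufficient condition is not met (inconclusive; an exact test such as response-time analysis is needed).

0.7595


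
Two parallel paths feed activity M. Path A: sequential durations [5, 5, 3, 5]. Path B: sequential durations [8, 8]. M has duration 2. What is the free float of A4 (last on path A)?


ES(A4) = sum of predecessors on chain A = 13
EF(A4) = ES + duration = 13 + 5 = 18
Successor of A4 is M. ES(M) = max(sum(A), sum(B)) = max(18, 16) = 18
Free float = ES(successor) - EF(current) = 18 - 18 = 0

0


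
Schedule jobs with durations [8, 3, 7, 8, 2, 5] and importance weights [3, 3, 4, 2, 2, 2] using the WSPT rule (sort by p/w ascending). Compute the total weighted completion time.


Compute p/w ratios and sort ascending (WSPT): [(3, 3), (2, 2), (7, 4), (5, 2), (8, 3), (8, 2)]
Compute weighted completion times:
  Job (p=3,w=3): C=3, w*C=3*3=9
  Job (p=2,w=2): C=5, w*C=2*5=10
  Job (p=7,w=4): C=12, w*C=4*12=48
  Job (p=5,w=2): C=17, w*C=2*17=34
  Job (p=8,w=3): C=25, w*C=3*25=75
  Job (p=8,w=2): C=33, w*C=2*33=66
Total weighted completion time = 242

242


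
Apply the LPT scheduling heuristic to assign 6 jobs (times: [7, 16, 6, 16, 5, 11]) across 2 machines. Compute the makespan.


Sort jobs in decreasing order (LPT): [16, 16, 11, 7, 6, 5]
Assign each job to the least loaded machine:
  Machine 1: jobs [16, 11, 5], load = 32
  Machine 2: jobs [16, 7, 6], load = 29
Makespan = max load = 32

32


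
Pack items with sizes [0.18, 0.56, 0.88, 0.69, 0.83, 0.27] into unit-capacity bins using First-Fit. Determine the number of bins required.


Place items sequentially using First-Fit:
  Item 0.18 -> new Bin 1
  Item 0.56 -> Bin 1 (now 0.74)
  Item 0.88 -> new Bin 2
  Item 0.69 -> new Bin 3
  Item 0.83 -> new Bin 4
  Item 0.27 -> Bin 3 (now 0.96)
Total bins used = 4

4


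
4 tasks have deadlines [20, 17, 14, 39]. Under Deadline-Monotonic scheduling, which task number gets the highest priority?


Sort tasks by relative deadline (ascending):
  Task 3: deadline = 14
  Task 2: deadline = 17
  Task 1: deadline = 20
  Task 4: deadline = 39
Priority order (highest first): [3, 2, 1, 4]
Highest priority task = 3

3


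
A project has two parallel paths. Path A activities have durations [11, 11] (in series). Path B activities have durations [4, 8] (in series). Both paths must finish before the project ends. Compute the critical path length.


Path A total = 11 + 11 = 22
Path B total = 4 + 8 = 12
Critical path = longest path = max(22, 12) = 22

22


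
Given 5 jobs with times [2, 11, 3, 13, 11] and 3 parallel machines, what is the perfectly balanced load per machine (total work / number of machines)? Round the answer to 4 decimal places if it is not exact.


Total processing time = 2 + 11 + 3 + 13 + 11 = 40
Number of machines = 3
Ideal balanced load = 40 / 3 = 13.3333

13.3333


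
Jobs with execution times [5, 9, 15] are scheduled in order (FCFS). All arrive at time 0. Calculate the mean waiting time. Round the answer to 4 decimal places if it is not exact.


FCFS order (as given): [5, 9, 15]
Waiting times:
  Job 1: wait = 0
  Job 2: wait = 5
  Job 3: wait = 14
Sum of waiting times = 19
Average waiting time = 19/3 = 6.3333

6.3333


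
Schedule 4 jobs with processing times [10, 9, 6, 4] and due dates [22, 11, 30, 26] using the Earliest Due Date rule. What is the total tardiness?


Sort by due date (EDD order): [(9, 11), (10, 22), (4, 26), (6, 30)]
Compute completion times and tardiness:
  Job 1: p=9, d=11, C=9, tardiness=max(0,9-11)=0
  Job 2: p=10, d=22, C=19, tardiness=max(0,19-22)=0
  Job 3: p=4, d=26, C=23, tardiness=max(0,23-26)=0
  Job 4: p=6, d=30, C=29, tardiness=max(0,29-30)=0
Total tardiness = 0

0


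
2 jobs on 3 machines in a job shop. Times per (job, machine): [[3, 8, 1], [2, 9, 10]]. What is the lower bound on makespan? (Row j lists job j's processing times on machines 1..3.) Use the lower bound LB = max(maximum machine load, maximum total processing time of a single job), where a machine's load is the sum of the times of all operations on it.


Machine loads:
  Machine 1: 3 + 2 = 5
  Machine 2: 8 + 9 = 17
  Machine 3: 1 + 10 = 11
Max machine load = 17
Job totals:
  Job 1: 12
  Job 2: 21
Max job total = 21
Lower bound = max(17, 21) = 21

21


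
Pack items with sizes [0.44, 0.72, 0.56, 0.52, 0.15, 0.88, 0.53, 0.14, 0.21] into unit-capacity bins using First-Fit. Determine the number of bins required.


Place items sequentially using First-Fit:
  Item 0.44 -> new Bin 1
  Item 0.72 -> new Bin 2
  Item 0.56 -> Bin 1 (now 1.0)
  Item 0.52 -> new Bin 3
  Item 0.15 -> Bin 2 (now 0.87)
  Item 0.88 -> new Bin 4
  Item 0.53 -> new Bin 5
  Item 0.14 -> Bin 3 (now 0.66)
  Item 0.21 -> Bin 3 (now 0.87)
Total bins used = 5

5


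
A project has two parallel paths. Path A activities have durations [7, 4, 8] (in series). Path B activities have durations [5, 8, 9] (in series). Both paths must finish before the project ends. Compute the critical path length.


Path A total = 7 + 4 + 8 = 19
Path B total = 5 + 8 + 9 = 22
Critical path = longest path = max(19, 22) = 22

22


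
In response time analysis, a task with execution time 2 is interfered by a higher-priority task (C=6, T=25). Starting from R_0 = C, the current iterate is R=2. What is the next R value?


R_next = C + ceil(R_prev / T_hp) * C_hp
ceil(2 / 25) = ceil(0.08) = 1
Interference = 1 * 6 = 6
R_next = 2 + 6 = 8

8


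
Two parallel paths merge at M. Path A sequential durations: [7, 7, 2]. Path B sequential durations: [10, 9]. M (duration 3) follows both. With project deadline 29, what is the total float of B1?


Forward pass: ES(B1) = sum of predecessors on chain B = 0
EF = ES + duration = 0 + 10 = 10
Backward pass: LF(M) = deadline = 29; LS(M) = 29 - 3 = 26
LF(B1) = LS(M) - sum(successors on chain B) = 26 - 9 = 17
LS = LF - duration = 17 - 10 = 7
Total float = LS - ES = 7 - 0 = 7

7


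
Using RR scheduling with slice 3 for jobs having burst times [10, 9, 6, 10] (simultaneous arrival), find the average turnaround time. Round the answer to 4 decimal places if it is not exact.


Time quantum = 3
Execution trace:
  J1 runs 3 units, time = 3
  J2 runs 3 units, time = 6
  J3 runs 3 units, time = 9
  J4 runs 3 units, time = 12
  J1 runs 3 units, time = 15
  J2 runs 3 units, time = 18
  J3 runs 3 units, time = 21
  J4 runs 3 units, time = 24
  J1 runs 3 units, time = 27
  J2 runs 3 units, time = 30
  J4 runs 3 units, time = 33
  J1 runs 1 units, time = 34
  J4 runs 1 units, time = 35
Finish times: [34, 30, 21, 35]
Average turnaround = 120/4 = 30.0

30.0


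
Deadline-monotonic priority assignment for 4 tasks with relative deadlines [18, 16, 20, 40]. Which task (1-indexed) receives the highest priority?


Sort tasks by relative deadline (ascending):
  Task 2: deadline = 16
  Task 1: deadline = 18
  Task 3: deadline = 20
  Task 4: deadline = 40
Priority order (highest first): [2, 1, 3, 4]
Highest priority task = 2

2


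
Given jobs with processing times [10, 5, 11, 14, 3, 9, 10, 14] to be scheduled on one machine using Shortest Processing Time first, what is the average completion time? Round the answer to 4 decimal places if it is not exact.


Sort jobs by processing time (SPT order): [3, 5, 9, 10, 10, 11, 14, 14]
Compute completion times sequentially:
  Job 1: processing = 3, completes at 3
  Job 2: processing = 5, completes at 8
  Job 3: processing = 9, completes at 17
  Job 4: processing = 10, completes at 27
  Job 5: processing = 10, completes at 37
  Job 6: processing = 11, completes at 48
  Job 7: processing = 14, completes at 62
  Job 8: processing = 14, completes at 76
Sum of completion times = 278
Average completion time = 278/8 = 34.75

34.75


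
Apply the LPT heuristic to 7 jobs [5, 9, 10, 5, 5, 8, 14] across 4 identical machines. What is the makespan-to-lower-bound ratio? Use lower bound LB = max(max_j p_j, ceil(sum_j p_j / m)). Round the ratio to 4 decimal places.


LPT order: [14, 10, 9, 8, 5, 5, 5]
Machine loads after assignment: [14, 15, 14, 13]
LPT makespan = 15
Lower bound = max(max_job, ceil(total/4)) = max(14, 14) = 14
Ratio = 15 / 14 = 1.0714

1.0714


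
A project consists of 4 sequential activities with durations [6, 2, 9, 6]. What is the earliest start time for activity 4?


Activity 4 starts after activities 1 through 3 complete.
Predecessor durations: [6, 2, 9]
ES = 6 + 2 + 9 = 17

17


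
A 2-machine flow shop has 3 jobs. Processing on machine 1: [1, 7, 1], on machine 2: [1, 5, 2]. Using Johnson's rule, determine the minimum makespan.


Apply Johnson's rule:
  Group 1 (a <= b): [(1, 1, 1), (3, 1, 2)]
  Group 2 (a > b): [(2, 7, 5)]
Optimal job order: [1, 3, 2]
Schedule:
  Job 1: M1 done at 1, M2 done at 2
  Job 3: M1 done at 2, M2 done at 4
  Job 2: M1 done at 9, M2 done at 14
Makespan = 14

14


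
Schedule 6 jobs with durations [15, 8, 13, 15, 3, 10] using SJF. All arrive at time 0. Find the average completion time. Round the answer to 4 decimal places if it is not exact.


SJF order (ascending): [3, 8, 10, 13, 15, 15]
Completion times:
  Job 1: burst=3, C=3
  Job 2: burst=8, C=11
  Job 3: burst=10, C=21
  Job 4: burst=13, C=34
  Job 5: burst=15, C=49
  Job 6: burst=15, C=64
Average completion = 182/6 = 30.3333

30.3333


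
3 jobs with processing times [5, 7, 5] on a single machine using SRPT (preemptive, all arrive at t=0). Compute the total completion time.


Since all jobs arrive at t=0, SRPT equals SPT ordering.
SPT order: [5, 5, 7]
Completion times:
  Job 1: p=5, C=5
  Job 2: p=5, C=10
  Job 3: p=7, C=17
Total completion time = 5 + 10 + 17 = 32

32


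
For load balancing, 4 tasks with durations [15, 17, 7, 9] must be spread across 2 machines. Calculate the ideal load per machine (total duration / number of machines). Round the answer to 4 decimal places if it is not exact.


Total processing time = 15 + 17 + 7 + 9 = 48
Number of machines = 2
Ideal balanced load = 48 / 2 = 24.0

24.0


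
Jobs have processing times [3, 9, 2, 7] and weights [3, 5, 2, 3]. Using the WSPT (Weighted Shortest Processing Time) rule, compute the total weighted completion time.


Compute p/w ratios and sort ascending (WSPT): [(3, 3), (2, 2), (9, 5), (7, 3)]
Compute weighted completion times:
  Job (p=3,w=3): C=3, w*C=3*3=9
  Job (p=2,w=2): C=5, w*C=2*5=10
  Job (p=9,w=5): C=14, w*C=5*14=70
  Job (p=7,w=3): C=21, w*C=3*21=63
Total weighted completion time = 152

152


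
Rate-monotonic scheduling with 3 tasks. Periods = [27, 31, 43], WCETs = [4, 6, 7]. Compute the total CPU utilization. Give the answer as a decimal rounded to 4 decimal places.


Compute individual utilizations (exact fractions):
  Task 1: C/T = 4/27 (approx. 0.1481)
  Task 2: C/T = 6/31 (approx. 0.1935)
  Task 3: C/T = 7/43 (approx. 0.1628)
Total utilization U = 4/27 + 6/31 + 7/43 = 18157/35991
Rounded to 4 decimal places: U = 0.5045
RM (Liu & Layland) bound for 3 tasks = 0.779763; compare with U = 18157/35991 (approx. 0.504487)
U <= bound, so schedulable by RM sufficient condition.

0.5045


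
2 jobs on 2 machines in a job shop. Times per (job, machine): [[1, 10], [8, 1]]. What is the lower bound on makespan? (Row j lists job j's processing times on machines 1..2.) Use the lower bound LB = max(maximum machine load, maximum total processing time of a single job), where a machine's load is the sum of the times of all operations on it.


Machine loads:
  Machine 1: 1 + 8 = 9
  Machine 2: 10 + 1 = 11
Max machine load = 11
Job totals:
  Job 1: 11
  Job 2: 9
Max job total = 11
Lower bound = max(11, 11) = 11

11


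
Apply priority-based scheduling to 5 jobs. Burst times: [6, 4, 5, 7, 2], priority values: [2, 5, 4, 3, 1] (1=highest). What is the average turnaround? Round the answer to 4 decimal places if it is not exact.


Sort by priority (ascending = highest first):
Order: [(1, 2), (2, 6), (3, 7), (4, 5), (5, 4)]
Completion times:
  Priority 1, burst=2, C=2
  Priority 2, burst=6, C=8
  Priority 3, burst=7, C=15
  Priority 4, burst=5, C=20
  Priority 5, burst=4, C=24
Average turnaround = 69/5 = 13.8

13.8


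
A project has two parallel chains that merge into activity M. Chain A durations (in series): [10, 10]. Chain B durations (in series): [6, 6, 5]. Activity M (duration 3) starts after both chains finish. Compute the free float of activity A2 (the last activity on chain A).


ES(A2) = sum of predecessors on chain A = 10
EF(A2) = ES + duration = 10 + 10 = 20
Successor of A2 is M. ES(M) = max(sum(A), sum(B)) = max(20, 17) = 20
Free float = ES(successor) - EF(current) = 20 - 20 = 0

0


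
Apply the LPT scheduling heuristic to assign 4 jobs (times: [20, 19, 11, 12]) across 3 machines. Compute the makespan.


Sort jobs in decreasing order (LPT): [20, 19, 12, 11]
Assign each job to the least loaded machine:
  Machine 1: jobs [20], load = 20
  Machine 2: jobs [19], load = 19
  Machine 3: jobs [12, 11], load = 23
Makespan = max load = 23

23


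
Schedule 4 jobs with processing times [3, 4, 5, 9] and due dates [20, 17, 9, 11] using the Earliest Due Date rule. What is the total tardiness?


Sort by due date (EDD order): [(5, 9), (9, 11), (4, 17), (3, 20)]
Compute completion times and tardiness:
  Job 1: p=5, d=9, C=5, tardiness=max(0,5-9)=0
  Job 2: p=9, d=11, C=14, tardiness=max(0,14-11)=3
  Job 3: p=4, d=17, C=18, tardiness=max(0,18-17)=1
  Job 4: p=3, d=20, C=21, tardiness=max(0,21-20)=1
Total tardiness = 5

5


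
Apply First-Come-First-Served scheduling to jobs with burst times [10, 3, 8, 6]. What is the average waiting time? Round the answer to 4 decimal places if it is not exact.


FCFS order (as given): [10, 3, 8, 6]
Waiting times:
  Job 1: wait = 0
  Job 2: wait = 10
  Job 3: wait = 13
  Job 4: wait = 21
Sum of waiting times = 44
Average waiting time = 44/4 = 11.0

11.0


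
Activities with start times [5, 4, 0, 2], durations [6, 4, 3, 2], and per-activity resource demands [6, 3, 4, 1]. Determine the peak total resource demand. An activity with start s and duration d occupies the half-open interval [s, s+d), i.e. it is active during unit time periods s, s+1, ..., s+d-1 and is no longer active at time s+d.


Each activity i is active on [start_i, start_i + duration_i).
Compute total resource usage per time slot:
  t=0: active resources = [4], total = 4
  t=1: active resources = [4], total = 4
  t=2: active resources = [4, 1], total = 5
  t=3: active resources = [1], total = 1
  t=4: active resources = [3], total = 3
  t=5: active resources = [6, 3], total = 9
  t=6: active resources = [6, 3], total = 9
  t=7: active resources = [6, 3], total = 9
  t=8: active resources = [6], total = 6
  t=9: active resources = [6], total = 6
  t=10: active resources = [6], total = 6
Peak resource demand = 9

9


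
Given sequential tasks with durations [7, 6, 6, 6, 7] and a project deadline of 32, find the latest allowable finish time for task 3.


LF(activity 3) = deadline - sum of successor durations
Successors: activities 4 through 5 with durations [6, 7]
Sum of successor durations = 13
LF = 32 - 13 = 19

19


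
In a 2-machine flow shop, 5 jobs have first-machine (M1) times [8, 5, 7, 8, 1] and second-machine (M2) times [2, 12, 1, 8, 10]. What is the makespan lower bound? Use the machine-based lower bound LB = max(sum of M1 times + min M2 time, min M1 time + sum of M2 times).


LB1 = sum(M1 times) + min(M2 times) = 29 + 1 = 30
LB2 = min(M1 times) + sum(M2 times) = 1 + 33 = 34
Lower bound = max(LB1, LB2) = max(30, 34) = 34

34


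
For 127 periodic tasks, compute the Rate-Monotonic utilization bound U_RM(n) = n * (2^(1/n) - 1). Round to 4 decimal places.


Compute 2^(1/127) = 1.0054727730
Subtract 1: 1.0054727730 - 1 = 0.0054727730
Multiply by n: 127 * 0.0054727730 = 0.6950421710
Round to 4 dp: 0.6950

0.6950


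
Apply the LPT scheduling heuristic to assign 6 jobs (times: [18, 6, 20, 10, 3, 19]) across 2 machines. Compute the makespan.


Sort jobs in decreasing order (LPT): [20, 19, 18, 10, 6, 3]
Assign each job to the least loaded machine:
  Machine 1: jobs [20, 10, 6, 3], load = 39
  Machine 2: jobs [19, 18], load = 37
Makespan = max load = 39

39


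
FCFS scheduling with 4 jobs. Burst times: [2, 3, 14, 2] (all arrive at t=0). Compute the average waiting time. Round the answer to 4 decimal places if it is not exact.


FCFS order (as given): [2, 3, 14, 2]
Waiting times:
  Job 1: wait = 0
  Job 2: wait = 2
  Job 3: wait = 5
  Job 4: wait = 19
Sum of waiting times = 26
Average waiting time = 26/4 = 6.5

6.5


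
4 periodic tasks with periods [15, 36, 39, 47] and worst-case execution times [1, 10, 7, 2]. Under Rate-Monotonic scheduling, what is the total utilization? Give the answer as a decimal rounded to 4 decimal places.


Compute individual utilizations (exact fractions):
  Task 1: C/T = 1/15 (approx. 0.0667)
  Task 2: C/T = 10/36 = 5/18 (approx. 0.2778)
  Task 3: C/T = 7/39 (approx. 0.1795)
  Task 4: C/T = 2/47 (approx. 0.0426)
Total utilization U = 1/15 + 5/18 + 7/39 + 2/47 = 31151/54990
Rounded to 4 decimal places: U = 0.5665
RM (Liu & Layland) bound for 4 tasks = 0.756828; compare with U = 31151/54990 (approx. 0.566485)
U <= bound, so schedulable by RM sufficient condition.

0.5665


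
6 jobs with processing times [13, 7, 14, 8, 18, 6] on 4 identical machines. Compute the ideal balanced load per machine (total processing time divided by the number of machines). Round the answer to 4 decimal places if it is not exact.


Total processing time = 13 + 7 + 14 + 8 + 18 + 6 = 66
Number of machines = 4
Ideal balanced load = 66 / 4 = 16.5

16.5


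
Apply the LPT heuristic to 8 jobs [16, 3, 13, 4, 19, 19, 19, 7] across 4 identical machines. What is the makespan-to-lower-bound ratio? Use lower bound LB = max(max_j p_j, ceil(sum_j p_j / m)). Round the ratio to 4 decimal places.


LPT order: [19, 19, 19, 16, 13, 7, 4, 3]
Machine loads after assignment: [26, 23, 22, 29]
LPT makespan = 29
Lower bound = max(max_job, ceil(total/4)) = max(19, 25) = 25
Ratio = 29 / 25 = 1.16

1.16


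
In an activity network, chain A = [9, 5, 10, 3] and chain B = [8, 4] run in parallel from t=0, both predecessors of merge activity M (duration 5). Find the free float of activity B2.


ES(B2) = sum of predecessors on chain B = 8
EF(B2) = ES + duration = 8 + 4 = 12
Successor of B2 is M. ES(M) = max(sum(A), sum(B)) = max(27, 12) = 27
Free float = ES(successor) - EF(current) = 27 - 12 = 15

15


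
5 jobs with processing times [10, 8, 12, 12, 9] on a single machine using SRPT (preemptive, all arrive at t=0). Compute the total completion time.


Since all jobs arrive at t=0, SRPT equals SPT ordering.
SPT order: [8, 9, 10, 12, 12]
Completion times:
  Job 1: p=8, C=8
  Job 2: p=9, C=17
  Job 3: p=10, C=27
  Job 4: p=12, C=39
  Job 5: p=12, C=51
Total completion time = 8 + 17 + 27 + 39 + 51 = 142

142


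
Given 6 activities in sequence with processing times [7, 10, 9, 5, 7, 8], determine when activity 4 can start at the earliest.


Activity 4 starts after activities 1 through 3 complete.
Predecessor durations: [7, 10, 9]
ES = 7 + 10 + 9 = 26

26


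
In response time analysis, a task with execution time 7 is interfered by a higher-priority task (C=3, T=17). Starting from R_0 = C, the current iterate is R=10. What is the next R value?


R_next = C + ceil(R_prev / T_hp) * C_hp
ceil(10 / 17) = ceil(0.5882) = 1
Interference = 1 * 3 = 3
R_next = 7 + 3 = 10
R_next = R_prev, so the iteration has converged (response time = 10).

10


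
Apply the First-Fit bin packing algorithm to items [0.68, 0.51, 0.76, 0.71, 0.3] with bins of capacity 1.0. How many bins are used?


Place items sequentially using First-Fit:
  Item 0.68 -> new Bin 1
  Item 0.51 -> new Bin 2
  Item 0.76 -> new Bin 3
  Item 0.71 -> new Bin 4
  Item 0.3 -> Bin 1 (now 0.98)
Total bins used = 4

4


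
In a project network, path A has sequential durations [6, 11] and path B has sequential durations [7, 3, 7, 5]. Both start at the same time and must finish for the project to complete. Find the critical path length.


Path A total = 6 + 11 = 17
Path B total = 7 + 3 + 7 + 5 = 22
Critical path = longest path = max(17, 22) = 22

22


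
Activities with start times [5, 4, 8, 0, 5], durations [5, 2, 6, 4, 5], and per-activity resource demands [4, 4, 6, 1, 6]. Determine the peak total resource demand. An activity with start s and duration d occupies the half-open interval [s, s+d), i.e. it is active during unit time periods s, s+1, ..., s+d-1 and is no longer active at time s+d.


Each activity i is active on [start_i, start_i + duration_i).
Compute total resource usage per time slot:
  t=0: active resources = [1], total = 1
  t=1: active resources = [1], total = 1
  t=2: active resources = [1], total = 1
  t=3: active resources = [1], total = 1
  t=4: active resources = [4], total = 4
  t=5: active resources = [4, 4, 6], total = 14
  t=6: active resources = [4, 6], total = 10
  t=7: active resources = [4, 6], total = 10
  t=8: active resources = [4, 6, 6], total = 16
  t=9: active resources = [4, 6, 6], total = 16
  t=10: active resources = [6], total = 6
  t=11: active resources = [6], total = 6
  t=12: active resources = [6], total = 6
  t=13: active resources = [6], total = 6
Peak resource demand = 16

16


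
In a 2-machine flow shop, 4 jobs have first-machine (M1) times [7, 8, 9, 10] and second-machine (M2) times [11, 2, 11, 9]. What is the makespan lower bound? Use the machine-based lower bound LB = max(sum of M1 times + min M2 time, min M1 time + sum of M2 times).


LB1 = sum(M1 times) + min(M2 times) = 34 + 2 = 36
LB2 = min(M1 times) + sum(M2 times) = 7 + 33 = 40
Lower bound = max(LB1, LB2) = max(36, 40) = 40

40


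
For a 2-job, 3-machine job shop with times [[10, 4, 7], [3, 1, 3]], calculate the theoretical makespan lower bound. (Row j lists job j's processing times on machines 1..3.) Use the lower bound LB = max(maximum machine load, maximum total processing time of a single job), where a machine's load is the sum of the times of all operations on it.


Machine loads:
  Machine 1: 10 + 3 = 13
  Machine 2: 4 + 1 = 5
  Machine 3: 7 + 3 = 10
Max machine load = 13
Job totals:
  Job 1: 21
  Job 2: 7
Max job total = 21
Lower bound = max(13, 21) = 21

21


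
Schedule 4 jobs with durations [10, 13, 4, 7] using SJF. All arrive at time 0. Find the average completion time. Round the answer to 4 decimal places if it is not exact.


SJF order (ascending): [4, 7, 10, 13]
Completion times:
  Job 1: burst=4, C=4
  Job 2: burst=7, C=11
  Job 3: burst=10, C=21
  Job 4: burst=13, C=34
Average completion = 70/4 = 17.5

17.5


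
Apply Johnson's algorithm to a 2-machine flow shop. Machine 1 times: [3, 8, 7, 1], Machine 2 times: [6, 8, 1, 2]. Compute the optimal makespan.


Apply Johnson's rule:
  Group 1 (a <= b): [(4, 1, 2), (1, 3, 6), (2, 8, 8)]
  Group 2 (a > b): [(3, 7, 1)]
Optimal job order: [4, 1, 2, 3]
Schedule:
  Job 4: M1 done at 1, M2 done at 3
  Job 1: M1 done at 4, M2 done at 10
  Job 2: M1 done at 12, M2 done at 20
  Job 3: M1 done at 19, M2 done at 21
Makespan = 21

21


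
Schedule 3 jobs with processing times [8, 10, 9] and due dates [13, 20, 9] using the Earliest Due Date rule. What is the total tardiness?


Sort by due date (EDD order): [(9, 9), (8, 13), (10, 20)]
Compute completion times and tardiness:
  Job 1: p=9, d=9, C=9, tardiness=max(0,9-9)=0
  Job 2: p=8, d=13, C=17, tardiness=max(0,17-13)=4
  Job 3: p=10, d=20, C=27, tardiness=max(0,27-20)=7
Total tardiness = 11

11


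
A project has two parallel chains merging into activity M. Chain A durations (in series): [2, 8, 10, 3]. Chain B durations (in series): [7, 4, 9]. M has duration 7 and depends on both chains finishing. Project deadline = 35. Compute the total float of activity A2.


Forward pass: ES(A2) = sum of predecessors on chain A = 2
EF = ES + duration = 2 + 8 = 10
Backward pass: LF(M) = deadline = 35; LS(M) = 35 - 7 = 28
LF(A2) = LS(M) - sum(successors on chain A) = 28 - 13 = 15
LS = LF - duration = 15 - 8 = 7
Total float = LS - ES = 7 - 2 = 5

5


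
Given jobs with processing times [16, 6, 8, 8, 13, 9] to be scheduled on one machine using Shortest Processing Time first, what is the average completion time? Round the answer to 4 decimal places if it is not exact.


Sort jobs by processing time (SPT order): [6, 8, 8, 9, 13, 16]
Compute completion times sequentially:
  Job 1: processing = 6, completes at 6
  Job 2: processing = 8, completes at 14
  Job 3: processing = 8, completes at 22
  Job 4: processing = 9, completes at 31
  Job 5: processing = 13, completes at 44
  Job 6: processing = 16, completes at 60
Sum of completion times = 177
Average completion time = 177/6 = 29.5

29.5


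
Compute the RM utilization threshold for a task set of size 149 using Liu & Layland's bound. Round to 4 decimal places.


Compute 2^(1/149) = 1.0046628318
Subtract 1: 1.0046628318 - 1 = 0.0046628318
Multiply by n: 149 * 0.0046628318 = 0.6947619382
Round to 4 dp: 0.6948

0.6948


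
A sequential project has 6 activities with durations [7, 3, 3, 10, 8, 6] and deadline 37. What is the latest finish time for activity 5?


LF(activity 5) = deadline - sum of successor durations
Successors: activities 6 through 6 with durations [6]
Sum of successor durations = 6
LF = 37 - 6 = 31

31


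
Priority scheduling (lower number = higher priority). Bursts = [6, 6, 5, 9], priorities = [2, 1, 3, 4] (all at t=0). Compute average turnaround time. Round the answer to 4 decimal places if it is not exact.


Sort by priority (ascending = highest first):
Order: [(1, 6), (2, 6), (3, 5), (4, 9)]
Completion times:
  Priority 1, burst=6, C=6
  Priority 2, burst=6, C=12
  Priority 3, burst=5, C=17
  Priority 4, burst=9, C=26
Average turnaround = 61/4 = 15.25

15.25


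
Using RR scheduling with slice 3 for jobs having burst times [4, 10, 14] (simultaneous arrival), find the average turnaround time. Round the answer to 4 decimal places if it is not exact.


Time quantum = 3
Execution trace:
  J1 runs 3 units, time = 3
  J2 runs 3 units, time = 6
  J3 runs 3 units, time = 9
  J1 runs 1 units, time = 10
  J2 runs 3 units, time = 13
  J3 runs 3 units, time = 16
  J2 runs 3 units, time = 19
  J3 runs 3 units, time = 22
  J2 runs 1 units, time = 23
  J3 runs 3 units, time = 26
  J3 runs 2 units, time = 28
Finish times: [10, 23, 28]
Average turnaround = 61/3 = 20.3333

20.3333


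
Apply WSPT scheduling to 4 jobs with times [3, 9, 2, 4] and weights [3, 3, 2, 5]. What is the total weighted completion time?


Compute p/w ratios and sort ascending (WSPT): [(4, 5), (3, 3), (2, 2), (9, 3)]
Compute weighted completion times:
  Job (p=4,w=5): C=4, w*C=5*4=20
  Job (p=3,w=3): C=7, w*C=3*7=21
  Job (p=2,w=2): C=9, w*C=2*9=18
  Job (p=9,w=3): C=18, w*C=3*18=54
Total weighted completion time = 113

113


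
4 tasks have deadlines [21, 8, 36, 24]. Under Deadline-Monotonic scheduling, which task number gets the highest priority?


Sort tasks by relative deadline (ascending):
  Task 2: deadline = 8
  Task 1: deadline = 21
  Task 4: deadline = 24
  Task 3: deadline = 36
Priority order (highest first): [2, 1, 4, 3]
Highest priority task = 2

2


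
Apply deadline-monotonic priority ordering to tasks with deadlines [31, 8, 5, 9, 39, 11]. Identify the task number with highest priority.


Sort tasks by relative deadline (ascending):
  Task 3: deadline = 5
  Task 2: deadline = 8
  Task 4: deadline = 9
  Task 6: deadline = 11
  Task 1: deadline = 31
  Task 5: deadline = 39
Priority order (highest first): [3, 2, 4, 6, 1, 5]
Highest priority task = 3

3


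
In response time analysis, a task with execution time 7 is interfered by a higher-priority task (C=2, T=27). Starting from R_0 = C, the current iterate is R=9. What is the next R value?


R_next = C + ceil(R_prev / T_hp) * C_hp
ceil(9 / 27) = ceil(0.3333) = 1
Interference = 1 * 2 = 2
R_next = 7 + 2 = 9
R_next = R_prev, so the iteration has converged (response time = 9).

9


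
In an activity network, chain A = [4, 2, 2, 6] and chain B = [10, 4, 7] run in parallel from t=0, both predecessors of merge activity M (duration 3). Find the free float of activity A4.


ES(A4) = sum of predecessors on chain A = 8
EF(A4) = ES + duration = 8 + 6 = 14
Successor of A4 is M. ES(M) = max(sum(A), sum(B)) = max(14, 21) = 21
Free float = ES(successor) - EF(current) = 21 - 14 = 7

7


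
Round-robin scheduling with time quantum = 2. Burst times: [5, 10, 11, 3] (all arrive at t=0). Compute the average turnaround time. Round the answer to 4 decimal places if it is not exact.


Time quantum = 2
Execution trace:
  J1 runs 2 units, time = 2
  J2 runs 2 units, time = 4
  J3 runs 2 units, time = 6
  J4 runs 2 units, time = 8
  J1 runs 2 units, time = 10
  J2 runs 2 units, time = 12
  J3 runs 2 units, time = 14
  J4 runs 1 units, time = 15
  J1 runs 1 units, time = 16
  J2 runs 2 units, time = 18
  J3 runs 2 units, time = 20
  J2 runs 2 units, time = 22
  J3 runs 2 units, time = 24
  J2 runs 2 units, time = 26
  J3 runs 2 units, time = 28
  J3 runs 1 units, time = 29
Finish times: [16, 26, 29, 15]
Average turnaround = 86/4 = 21.5

21.5


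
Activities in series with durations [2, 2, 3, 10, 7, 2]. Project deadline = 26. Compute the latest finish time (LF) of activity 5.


LF(activity 5) = deadline - sum of successor durations
Successors: activities 6 through 6 with durations [2]
Sum of successor durations = 2
LF = 26 - 2 = 24

24


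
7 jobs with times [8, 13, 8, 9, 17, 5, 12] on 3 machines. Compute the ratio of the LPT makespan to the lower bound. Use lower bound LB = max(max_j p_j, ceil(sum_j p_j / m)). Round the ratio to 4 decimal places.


LPT order: [17, 13, 12, 9, 8, 8, 5]
Machine loads after assignment: [25, 26, 21]
LPT makespan = 26
Lower bound = max(max_job, ceil(total/3)) = max(17, 24) = 24
Ratio = 26 / 24 = 1.0833

1.0833


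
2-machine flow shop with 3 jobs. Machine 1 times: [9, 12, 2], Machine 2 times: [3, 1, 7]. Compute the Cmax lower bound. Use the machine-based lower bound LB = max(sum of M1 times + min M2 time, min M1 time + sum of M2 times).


LB1 = sum(M1 times) + min(M2 times) = 23 + 1 = 24
LB2 = min(M1 times) + sum(M2 times) = 2 + 11 = 13
Lower bound = max(LB1, LB2) = max(24, 13) = 24

24


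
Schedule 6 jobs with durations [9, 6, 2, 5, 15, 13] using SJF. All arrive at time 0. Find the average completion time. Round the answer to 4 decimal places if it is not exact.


SJF order (ascending): [2, 5, 6, 9, 13, 15]
Completion times:
  Job 1: burst=2, C=2
  Job 2: burst=5, C=7
  Job 3: burst=6, C=13
  Job 4: burst=9, C=22
  Job 5: burst=13, C=35
  Job 6: burst=15, C=50
Average completion = 129/6 = 21.5

21.5


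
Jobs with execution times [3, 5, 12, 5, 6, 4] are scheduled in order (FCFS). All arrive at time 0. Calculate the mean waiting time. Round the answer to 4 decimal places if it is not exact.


FCFS order (as given): [3, 5, 12, 5, 6, 4]
Waiting times:
  Job 1: wait = 0
  Job 2: wait = 3
  Job 3: wait = 8
  Job 4: wait = 20
  Job 5: wait = 25
  Job 6: wait = 31
Sum of waiting times = 87
Average waiting time = 87/6 = 14.5

14.5


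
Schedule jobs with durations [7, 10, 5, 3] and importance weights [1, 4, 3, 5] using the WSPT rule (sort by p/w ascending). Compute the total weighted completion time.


Compute p/w ratios and sort ascending (WSPT): [(3, 5), (5, 3), (10, 4), (7, 1)]
Compute weighted completion times:
  Job (p=3,w=5): C=3, w*C=5*3=15
  Job (p=5,w=3): C=8, w*C=3*8=24
  Job (p=10,w=4): C=18, w*C=4*18=72
  Job (p=7,w=1): C=25, w*C=1*25=25
Total weighted completion time = 136

136


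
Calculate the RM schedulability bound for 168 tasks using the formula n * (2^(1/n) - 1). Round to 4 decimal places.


Compute 2^(1/168) = 1.0041343992
Subtract 1: 1.0041343992 - 1 = 0.0041343992
Multiply by n: 168 * 0.0041343992 = 0.6945790656
Round to 4 dp: 0.6946

0.6946


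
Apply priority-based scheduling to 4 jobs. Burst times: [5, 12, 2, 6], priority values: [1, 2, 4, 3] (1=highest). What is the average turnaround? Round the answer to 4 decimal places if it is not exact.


Sort by priority (ascending = highest first):
Order: [(1, 5), (2, 12), (3, 6), (4, 2)]
Completion times:
  Priority 1, burst=5, C=5
  Priority 2, burst=12, C=17
  Priority 3, burst=6, C=23
  Priority 4, burst=2, C=25
Average turnaround = 70/4 = 17.5

17.5


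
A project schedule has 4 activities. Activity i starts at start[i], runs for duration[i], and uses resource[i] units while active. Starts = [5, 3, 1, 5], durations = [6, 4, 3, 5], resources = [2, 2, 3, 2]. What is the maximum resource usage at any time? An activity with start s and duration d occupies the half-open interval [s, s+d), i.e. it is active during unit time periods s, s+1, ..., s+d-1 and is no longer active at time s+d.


Each activity i is active on [start_i, start_i + duration_i).
Compute total resource usage per time slot:
  t=0: active resources = [], total = 0
  t=1: active resources = [3], total = 3
  t=2: active resources = [3], total = 3
  t=3: active resources = [2, 3], total = 5
  t=4: active resources = [2], total = 2
  t=5: active resources = [2, 2, 2], total = 6
  t=6: active resources = [2, 2, 2], total = 6
  t=7: active resources = [2, 2], total = 4
  t=8: active resources = [2, 2], total = 4
  t=9: active resources = [2, 2], total = 4
  t=10: active resources = [2], total = 2
Peak resource demand = 6

6


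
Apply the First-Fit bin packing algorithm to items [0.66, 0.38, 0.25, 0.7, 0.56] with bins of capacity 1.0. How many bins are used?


Place items sequentially using First-Fit:
  Item 0.66 -> new Bin 1
  Item 0.38 -> new Bin 2
  Item 0.25 -> Bin 1 (now 0.91)
  Item 0.7 -> new Bin 3
  Item 0.56 -> Bin 2 (now 0.94)
Total bins used = 3

3


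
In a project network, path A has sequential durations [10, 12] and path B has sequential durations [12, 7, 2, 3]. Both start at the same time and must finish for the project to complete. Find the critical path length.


Path A total = 10 + 12 = 22
Path B total = 12 + 7 + 2 + 3 = 24
Critical path = longest path = max(22, 24) = 24

24


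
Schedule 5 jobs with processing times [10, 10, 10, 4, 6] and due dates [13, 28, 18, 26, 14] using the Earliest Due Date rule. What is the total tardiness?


Sort by due date (EDD order): [(10, 13), (6, 14), (10, 18), (4, 26), (10, 28)]
Compute completion times and tardiness:
  Job 1: p=10, d=13, C=10, tardiness=max(0,10-13)=0
  Job 2: p=6, d=14, C=16, tardiness=max(0,16-14)=2
  Job 3: p=10, d=18, C=26, tardiness=max(0,26-18)=8
  Job 4: p=4, d=26, C=30, tardiness=max(0,30-26)=4
  Job 5: p=10, d=28, C=40, tardiness=max(0,40-28)=12
Total tardiness = 26

26


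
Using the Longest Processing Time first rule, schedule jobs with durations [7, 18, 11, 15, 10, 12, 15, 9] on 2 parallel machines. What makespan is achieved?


Sort jobs in decreasing order (LPT): [18, 15, 15, 12, 11, 10, 9, 7]
Assign each job to the least loaded machine:
  Machine 1: jobs [18, 12, 11, 7], load = 48
  Machine 2: jobs [15, 15, 10, 9], load = 49
Makespan = max load = 49

49


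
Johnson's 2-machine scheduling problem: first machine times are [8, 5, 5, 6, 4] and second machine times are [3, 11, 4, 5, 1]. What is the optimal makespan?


Apply Johnson's rule:
  Group 1 (a <= b): [(2, 5, 11)]
  Group 2 (a > b): [(4, 6, 5), (3, 5, 4), (1, 8, 3), (5, 4, 1)]
Optimal job order: [2, 4, 3, 1, 5]
Schedule:
  Job 2: M1 done at 5, M2 done at 16
  Job 4: M1 done at 11, M2 done at 21
  Job 3: M1 done at 16, M2 done at 25
  Job 1: M1 done at 24, M2 done at 28
  Job 5: M1 done at 28, M2 done at 29
Makespan = 29

29


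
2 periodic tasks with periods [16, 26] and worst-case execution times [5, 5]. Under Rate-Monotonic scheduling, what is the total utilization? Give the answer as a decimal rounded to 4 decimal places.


Compute individual utilizations (exact fractions):
  Task 1: C/T = 5/16 (approx. 0.3125)
  Task 2: C/T = 5/26 (approx. 0.1923)
Total utilization U = 5/16 + 5/26 = 105/208
Rounded to 4 decimal places: U = 0.5048
RM (Liu & Layland) bound for 2 tasks = 0.828427; compare with U = 105/208 (approx. 0.504808)
U <= bound, so schedulable by RM sufficient condition.

0.5048


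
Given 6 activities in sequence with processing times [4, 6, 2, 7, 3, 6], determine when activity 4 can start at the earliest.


Activity 4 starts after activities 1 through 3 complete.
Predecessor durations: [4, 6, 2]
ES = 4 + 6 + 2 = 12

12


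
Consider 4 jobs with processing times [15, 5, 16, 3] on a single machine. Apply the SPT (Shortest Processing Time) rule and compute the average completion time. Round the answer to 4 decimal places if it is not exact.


Sort jobs by processing time (SPT order): [3, 5, 15, 16]
Compute completion times sequentially:
  Job 1: processing = 3, completes at 3
  Job 2: processing = 5, completes at 8
  Job 3: processing = 15, completes at 23
  Job 4: processing = 16, completes at 39
Sum of completion times = 73
Average completion time = 73/4 = 18.25

18.25


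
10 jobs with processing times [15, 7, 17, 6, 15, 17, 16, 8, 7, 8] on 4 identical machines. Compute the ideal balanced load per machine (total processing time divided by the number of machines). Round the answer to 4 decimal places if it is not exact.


Total processing time = 15 + 7 + 17 + 6 + 15 + 17 + 16 + 8 + 7 + 8 = 116
Number of machines = 4
Ideal balanced load = 116 / 4 = 29.0

29.0


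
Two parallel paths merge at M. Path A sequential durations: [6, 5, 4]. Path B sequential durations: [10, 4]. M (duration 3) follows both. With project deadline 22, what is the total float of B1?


Forward pass: ES(B1) = sum of predecessors on chain B = 0
EF = ES + duration = 0 + 10 = 10
Backward pass: LF(M) = deadline = 22; LS(M) = 22 - 3 = 19
LF(B1) = LS(M) - sum(successors on chain B) = 19 - 4 = 15
LS = LF - duration = 15 - 10 = 5
Total float = LS - ES = 5 - 0 = 5

5


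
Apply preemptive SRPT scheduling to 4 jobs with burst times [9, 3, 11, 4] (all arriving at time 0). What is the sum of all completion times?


Since all jobs arrive at t=0, SRPT equals SPT ordering.
SPT order: [3, 4, 9, 11]
Completion times:
  Job 1: p=3, C=3
  Job 2: p=4, C=7
  Job 3: p=9, C=16
  Job 4: p=11, C=27
Total completion time = 3 + 7 + 16 + 27 = 53

53


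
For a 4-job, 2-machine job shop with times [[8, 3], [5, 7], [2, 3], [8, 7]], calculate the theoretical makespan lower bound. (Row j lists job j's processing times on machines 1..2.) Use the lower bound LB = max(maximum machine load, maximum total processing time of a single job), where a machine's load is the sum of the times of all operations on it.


Machine loads:
  Machine 1: 8 + 5 + 2 + 8 = 23
  Machine 2: 3 + 7 + 3 + 7 = 20
Max machine load = 23
Job totals:
  Job 1: 11
  Job 2: 12
  Job 3: 5
  Job 4: 15
Max job total = 15
Lower bound = max(23, 15) = 23

23


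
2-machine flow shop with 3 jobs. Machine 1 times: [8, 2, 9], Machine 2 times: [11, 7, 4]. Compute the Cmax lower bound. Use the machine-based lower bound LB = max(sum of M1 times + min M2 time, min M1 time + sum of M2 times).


LB1 = sum(M1 times) + min(M2 times) = 19 + 4 = 23
LB2 = min(M1 times) + sum(M2 times) = 2 + 22 = 24
Lower bound = max(LB1, LB2) = max(23, 24) = 24

24


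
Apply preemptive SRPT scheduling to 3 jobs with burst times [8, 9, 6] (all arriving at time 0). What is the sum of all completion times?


Since all jobs arrive at t=0, SRPT equals SPT ordering.
SPT order: [6, 8, 9]
Completion times:
  Job 1: p=6, C=6
  Job 2: p=8, C=14
  Job 3: p=9, C=23
Total completion time = 6 + 14 + 23 = 43

43


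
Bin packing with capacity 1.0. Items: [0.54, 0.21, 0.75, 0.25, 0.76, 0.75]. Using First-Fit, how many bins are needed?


Place items sequentially using First-Fit:
  Item 0.54 -> new Bin 1
  Item 0.21 -> Bin 1 (now 0.75)
  Item 0.75 -> new Bin 2
  Item 0.25 -> Bin 1 (now 1.0)
  Item 0.76 -> new Bin 3
  Item 0.75 -> new Bin 4
Total bins used = 4

4
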